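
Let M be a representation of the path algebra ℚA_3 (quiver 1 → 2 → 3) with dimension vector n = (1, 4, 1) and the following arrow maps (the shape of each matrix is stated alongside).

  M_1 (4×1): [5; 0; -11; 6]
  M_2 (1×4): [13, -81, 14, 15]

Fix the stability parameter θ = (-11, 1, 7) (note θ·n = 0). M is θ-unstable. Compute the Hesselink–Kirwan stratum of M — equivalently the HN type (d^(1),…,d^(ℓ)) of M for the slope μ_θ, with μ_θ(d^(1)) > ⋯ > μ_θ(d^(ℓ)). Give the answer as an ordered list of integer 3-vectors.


Barcode: M ≅ I[1,3], I[2,2]^3. HN layers by μ_θ (3 steps, strictly decreasing):
  μ^(1)=7; μ^(2)=1; μ^(3)=-11

((0, 0, 1); (0, 4, 0); (1, 0, 0))


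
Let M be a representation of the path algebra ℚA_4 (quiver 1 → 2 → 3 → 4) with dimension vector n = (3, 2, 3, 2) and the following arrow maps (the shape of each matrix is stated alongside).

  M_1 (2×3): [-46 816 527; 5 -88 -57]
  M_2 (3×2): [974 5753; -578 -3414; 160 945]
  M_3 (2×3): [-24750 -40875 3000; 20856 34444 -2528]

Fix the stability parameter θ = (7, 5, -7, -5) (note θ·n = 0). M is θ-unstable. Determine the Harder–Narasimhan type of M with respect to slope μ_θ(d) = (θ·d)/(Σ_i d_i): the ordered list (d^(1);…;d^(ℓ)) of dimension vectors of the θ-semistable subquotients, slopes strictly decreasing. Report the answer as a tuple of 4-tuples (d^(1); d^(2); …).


Via rank(M_{q-1}∘⋯∘M_p): M ≅ I[1,1], I[1,3], I[1,4], I[3,3], I[4,4].
μ_θ-semistable layers: μ^(1)=7; μ^(2)=5/3; μ^(3)=0; μ^(4)=-5; μ^(5)=-7

((1, 0, 0, 0); (1, 1, 1, 0); (1, 1, 1, 1); (0, 0, 0, 1); (0, 0, 1, 0))


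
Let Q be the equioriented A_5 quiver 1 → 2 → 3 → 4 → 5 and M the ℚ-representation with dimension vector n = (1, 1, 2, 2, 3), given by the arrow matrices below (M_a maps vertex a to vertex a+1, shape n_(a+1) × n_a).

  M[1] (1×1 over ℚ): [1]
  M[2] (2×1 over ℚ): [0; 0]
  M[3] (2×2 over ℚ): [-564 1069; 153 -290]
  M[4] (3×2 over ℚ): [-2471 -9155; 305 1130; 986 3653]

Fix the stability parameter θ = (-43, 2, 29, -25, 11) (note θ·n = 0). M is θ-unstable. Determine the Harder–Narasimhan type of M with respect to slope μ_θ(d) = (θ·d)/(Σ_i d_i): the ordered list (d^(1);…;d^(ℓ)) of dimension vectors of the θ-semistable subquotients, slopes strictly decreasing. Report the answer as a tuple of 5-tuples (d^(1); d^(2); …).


Interval decomposition of M: I[1,2], I[3,5]^2, I[5,5].
HN type (ℓ=3): μ^(1)=11; μ^(2)=2; μ^(3)=-43

((0, 0, 0, 0, 3); (0, 1, 2, 2, 0); (1, 0, 0, 0, 0))


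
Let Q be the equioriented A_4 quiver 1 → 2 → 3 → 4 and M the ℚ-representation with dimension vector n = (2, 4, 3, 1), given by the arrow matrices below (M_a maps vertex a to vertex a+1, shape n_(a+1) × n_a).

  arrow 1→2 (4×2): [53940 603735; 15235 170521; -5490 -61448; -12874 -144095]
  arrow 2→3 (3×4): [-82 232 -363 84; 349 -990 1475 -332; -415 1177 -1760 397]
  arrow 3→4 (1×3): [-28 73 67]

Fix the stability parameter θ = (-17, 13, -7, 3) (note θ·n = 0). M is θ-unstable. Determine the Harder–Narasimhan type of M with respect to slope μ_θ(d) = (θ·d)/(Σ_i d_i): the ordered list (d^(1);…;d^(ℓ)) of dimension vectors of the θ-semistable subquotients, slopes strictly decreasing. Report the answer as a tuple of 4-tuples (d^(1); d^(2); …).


Interval decomposition of M: I[1,3], I[1,4], I[2,2], I[2,3].
HN type (ℓ=3): μ^(1)=13; μ^(2)=3; μ^(3)=-17

((0, 1, 0, 0); (0, 3, 3, 1); (2, 0, 0, 0))


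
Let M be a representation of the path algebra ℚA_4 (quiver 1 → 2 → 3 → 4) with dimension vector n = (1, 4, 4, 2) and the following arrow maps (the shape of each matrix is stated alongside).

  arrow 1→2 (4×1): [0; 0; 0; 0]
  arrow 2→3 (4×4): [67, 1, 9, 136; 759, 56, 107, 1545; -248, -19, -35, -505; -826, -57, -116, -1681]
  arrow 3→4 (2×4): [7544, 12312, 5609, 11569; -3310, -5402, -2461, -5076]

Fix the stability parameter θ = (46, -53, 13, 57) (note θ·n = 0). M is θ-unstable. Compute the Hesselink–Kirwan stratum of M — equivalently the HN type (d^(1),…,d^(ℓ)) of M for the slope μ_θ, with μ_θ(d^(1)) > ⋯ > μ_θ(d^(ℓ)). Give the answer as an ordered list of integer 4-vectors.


Via rank(M_{q-1}∘⋯∘M_p): M ≅ I[1,1], I[2,2], I[2,3], I[2,4]^2, I[3,3].
μ_θ-semistable layers: μ^(1)=57; μ^(2)=46; μ^(3)=13; μ^(4)=-53

((0, 0, 0, 2); (1, 0, 0, 0); (0, 0, 4, 0); (0, 4, 0, 0))


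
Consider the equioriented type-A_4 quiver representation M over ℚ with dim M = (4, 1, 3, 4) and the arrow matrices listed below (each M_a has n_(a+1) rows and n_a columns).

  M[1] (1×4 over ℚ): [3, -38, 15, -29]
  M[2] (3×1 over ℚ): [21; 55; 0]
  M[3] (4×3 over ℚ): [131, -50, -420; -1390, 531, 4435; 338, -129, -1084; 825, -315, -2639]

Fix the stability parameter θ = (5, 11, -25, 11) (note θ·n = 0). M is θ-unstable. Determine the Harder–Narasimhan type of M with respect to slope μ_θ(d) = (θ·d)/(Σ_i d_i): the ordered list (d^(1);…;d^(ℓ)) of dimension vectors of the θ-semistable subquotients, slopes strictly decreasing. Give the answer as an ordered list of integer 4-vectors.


Via rank(M_{q-1}∘⋯∘M_p): M ≅ I[1,1]^3, I[1,4], I[3,4]^2, I[4,4].
μ_θ-semistable layers: μ^(1)=11; μ^(2)=5; μ^(3)=-3; μ^(4)=-25

((0, 0, 0, 4); (3, 0, 0, 0); (1, 1, 1, 0); (0, 0, 2, 0))


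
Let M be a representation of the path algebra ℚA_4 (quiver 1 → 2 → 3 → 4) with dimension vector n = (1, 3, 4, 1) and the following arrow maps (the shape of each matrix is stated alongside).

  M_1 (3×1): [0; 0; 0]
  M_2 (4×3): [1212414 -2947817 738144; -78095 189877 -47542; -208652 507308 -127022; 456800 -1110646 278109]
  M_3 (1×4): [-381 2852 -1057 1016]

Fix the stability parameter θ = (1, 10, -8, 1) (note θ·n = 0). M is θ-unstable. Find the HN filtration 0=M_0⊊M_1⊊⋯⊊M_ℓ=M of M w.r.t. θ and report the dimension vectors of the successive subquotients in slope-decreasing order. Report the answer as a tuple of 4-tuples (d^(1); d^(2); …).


Barcode: M ≅ I[1,1], I[2,3]^2, I[2,4], I[3,3]. HN layers by μ_θ (2 steps, strictly decreasing):
  μ^(1)=1; μ^(2)=-8

((1, 3, 3, 1); (0, 0, 1, 0))


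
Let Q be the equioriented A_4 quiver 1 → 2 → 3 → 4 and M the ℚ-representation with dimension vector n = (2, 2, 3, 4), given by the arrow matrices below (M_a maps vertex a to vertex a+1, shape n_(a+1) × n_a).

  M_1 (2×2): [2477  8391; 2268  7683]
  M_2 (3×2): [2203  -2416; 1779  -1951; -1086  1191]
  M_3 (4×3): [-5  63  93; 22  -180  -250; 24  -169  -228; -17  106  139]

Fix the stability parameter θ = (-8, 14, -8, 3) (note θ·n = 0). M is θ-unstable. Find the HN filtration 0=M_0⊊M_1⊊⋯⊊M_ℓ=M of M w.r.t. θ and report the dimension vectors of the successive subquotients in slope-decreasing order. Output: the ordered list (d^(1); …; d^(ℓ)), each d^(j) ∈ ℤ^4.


Barcode: M ≅ I[1,4]^2, I[3,4], I[4,4]. HN layers by μ_θ (2 steps, strictly decreasing):
  μ^(1)=3; μ^(2)=-8

((0, 2, 2, 4); (2, 0, 1, 0))


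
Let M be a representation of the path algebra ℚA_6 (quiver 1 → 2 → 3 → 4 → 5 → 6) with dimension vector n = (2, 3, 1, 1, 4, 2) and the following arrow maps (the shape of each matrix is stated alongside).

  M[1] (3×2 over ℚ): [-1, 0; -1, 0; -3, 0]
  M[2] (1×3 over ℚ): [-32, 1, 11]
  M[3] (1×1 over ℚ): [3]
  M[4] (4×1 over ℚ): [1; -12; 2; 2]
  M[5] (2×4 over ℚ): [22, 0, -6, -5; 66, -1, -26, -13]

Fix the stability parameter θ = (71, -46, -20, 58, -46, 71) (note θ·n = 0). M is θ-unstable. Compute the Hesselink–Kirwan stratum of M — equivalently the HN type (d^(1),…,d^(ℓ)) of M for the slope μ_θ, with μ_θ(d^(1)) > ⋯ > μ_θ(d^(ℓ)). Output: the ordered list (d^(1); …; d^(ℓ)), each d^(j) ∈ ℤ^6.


Interval decomposition of M: I[1,1], I[1,5], I[2,2]^2, I[5,5], I[5,6]^2.
HN type (ℓ=4): μ^(1)=71; μ^(2)=6; μ^(3)=5/3; μ^(4)=-46

((1, 0, 0, 0, 0, 2); (0, 0, 0, 1, 1, 0); (1, 1, 1, 0, 0, 0); (0, 2, 0, 0, 3, 0))


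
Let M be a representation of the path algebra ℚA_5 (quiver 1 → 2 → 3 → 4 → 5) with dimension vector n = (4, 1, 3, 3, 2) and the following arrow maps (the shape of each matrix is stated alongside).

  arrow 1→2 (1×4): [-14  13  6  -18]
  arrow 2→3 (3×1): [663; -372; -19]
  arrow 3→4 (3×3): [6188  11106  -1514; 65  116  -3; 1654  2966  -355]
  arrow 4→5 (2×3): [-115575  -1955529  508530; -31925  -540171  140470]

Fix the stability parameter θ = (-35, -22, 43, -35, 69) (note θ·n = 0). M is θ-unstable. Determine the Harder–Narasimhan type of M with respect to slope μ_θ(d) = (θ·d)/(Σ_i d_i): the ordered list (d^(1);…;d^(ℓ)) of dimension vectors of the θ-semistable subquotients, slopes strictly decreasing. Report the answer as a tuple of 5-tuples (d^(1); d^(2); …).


Barcode: M ≅ I[1,1]^3, I[1,4], I[3,4], I[3,5], I[5,5]. HN layers by μ_θ (4 steps, strictly decreasing):
  μ^(1)=69; μ^(2)=4; μ^(3)=-22; μ^(4)=-35

((0, 0, 0, 0, 2); (0, 0, 3, 3, 0); (0, 1, 0, 0, 0); (4, 0, 0, 0, 0))


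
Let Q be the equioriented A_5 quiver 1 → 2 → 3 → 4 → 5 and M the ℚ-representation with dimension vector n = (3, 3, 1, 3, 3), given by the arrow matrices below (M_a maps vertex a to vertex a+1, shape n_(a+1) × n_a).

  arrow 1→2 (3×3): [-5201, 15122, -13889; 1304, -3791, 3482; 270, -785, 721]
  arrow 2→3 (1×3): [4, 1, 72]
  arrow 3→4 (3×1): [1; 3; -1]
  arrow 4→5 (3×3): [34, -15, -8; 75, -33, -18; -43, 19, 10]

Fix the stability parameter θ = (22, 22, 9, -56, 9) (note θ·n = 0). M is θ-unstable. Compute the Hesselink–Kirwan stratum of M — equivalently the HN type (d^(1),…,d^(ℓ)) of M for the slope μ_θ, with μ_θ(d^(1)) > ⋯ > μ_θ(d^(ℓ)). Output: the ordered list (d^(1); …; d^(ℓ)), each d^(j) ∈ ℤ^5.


Via rank(M_{q-1}∘⋯∘M_p): M ≅ I[1,2]^2, I[1,5], I[4,4], I[4,5], I[5,5].
μ_θ-semistable layers: μ^(1)=22; μ^(2)=9; μ^(3)=-3/4; μ^(4)=-56

((2, 2, 0, 0, 0); (0, 0, 0, 0, 3); (1, 1, 1, 1, 0); (0, 0, 0, 2, 0))


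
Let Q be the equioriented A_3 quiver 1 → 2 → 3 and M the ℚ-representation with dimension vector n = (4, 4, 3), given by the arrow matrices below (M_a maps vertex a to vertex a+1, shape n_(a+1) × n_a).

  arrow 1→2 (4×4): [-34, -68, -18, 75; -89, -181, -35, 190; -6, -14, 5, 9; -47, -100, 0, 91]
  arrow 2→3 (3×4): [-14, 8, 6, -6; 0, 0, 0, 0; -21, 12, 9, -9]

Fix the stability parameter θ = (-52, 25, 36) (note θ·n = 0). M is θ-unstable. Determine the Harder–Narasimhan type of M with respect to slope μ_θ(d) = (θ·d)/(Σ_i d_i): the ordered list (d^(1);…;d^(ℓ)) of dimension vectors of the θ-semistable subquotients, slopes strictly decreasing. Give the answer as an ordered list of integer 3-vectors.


Barcode: M ≅ I[1,2]^3, I[1,3], I[3,3]^2. HN layers by μ_θ (3 steps, strictly decreasing):
  μ^(1)=36; μ^(2)=25; μ^(3)=-52

((0, 0, 3); (0, 4, 0); (4, 0, 0))


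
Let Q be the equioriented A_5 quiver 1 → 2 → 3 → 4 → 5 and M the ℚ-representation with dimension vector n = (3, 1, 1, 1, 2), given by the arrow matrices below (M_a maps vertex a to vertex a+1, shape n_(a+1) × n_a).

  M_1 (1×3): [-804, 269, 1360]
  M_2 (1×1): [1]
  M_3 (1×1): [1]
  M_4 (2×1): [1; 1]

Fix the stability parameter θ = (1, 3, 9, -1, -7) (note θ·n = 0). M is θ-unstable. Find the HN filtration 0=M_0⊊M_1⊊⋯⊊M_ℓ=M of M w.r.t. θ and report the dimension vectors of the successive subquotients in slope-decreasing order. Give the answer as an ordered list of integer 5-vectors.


Interval decomposition of M: I[1,1]^2, I[1,5], I[5,5].
HN type (ℓ=2): μ^(1)=1; μ^(2)=-7

((3, 1, 1, 1, 1); (0, 0, 0, 0, 1))


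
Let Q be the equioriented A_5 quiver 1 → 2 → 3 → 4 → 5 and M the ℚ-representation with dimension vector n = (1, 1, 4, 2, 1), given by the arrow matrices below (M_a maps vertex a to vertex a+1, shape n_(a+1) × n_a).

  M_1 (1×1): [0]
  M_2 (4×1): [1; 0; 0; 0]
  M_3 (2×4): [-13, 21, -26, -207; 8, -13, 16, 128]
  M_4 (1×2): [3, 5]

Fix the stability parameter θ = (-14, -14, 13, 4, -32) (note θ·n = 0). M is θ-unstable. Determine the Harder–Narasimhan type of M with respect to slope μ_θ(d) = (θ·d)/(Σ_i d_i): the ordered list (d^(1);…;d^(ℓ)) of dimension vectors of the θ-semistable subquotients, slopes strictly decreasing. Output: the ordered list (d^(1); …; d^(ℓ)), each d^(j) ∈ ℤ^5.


Interval decomposition of M: I[1,1], I[2,5], I[3,3]^2, I[3,4].
HN type (ℓ=4): μ^(1)=13; μ^(2)=17/2; μ^(3)=-5; μ^(4)=-14

((0, 0, 2, 0, 0); (0, 0, 1, 1, 0); (0, 0, 1, 1, 1); (1, 1, 0, 0, 0))


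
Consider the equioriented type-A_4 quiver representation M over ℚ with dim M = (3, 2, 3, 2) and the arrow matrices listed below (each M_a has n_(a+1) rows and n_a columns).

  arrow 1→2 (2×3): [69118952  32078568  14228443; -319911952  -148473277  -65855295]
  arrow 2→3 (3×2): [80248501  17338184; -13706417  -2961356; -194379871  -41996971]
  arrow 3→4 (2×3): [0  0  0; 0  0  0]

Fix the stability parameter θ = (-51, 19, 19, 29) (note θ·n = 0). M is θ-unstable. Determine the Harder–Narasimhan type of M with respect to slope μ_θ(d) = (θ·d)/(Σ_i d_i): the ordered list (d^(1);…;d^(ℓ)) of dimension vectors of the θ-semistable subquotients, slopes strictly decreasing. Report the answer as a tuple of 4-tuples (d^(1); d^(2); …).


Via rank(M_{q-1}∘⋯∘M_p): M ≅ I[1,1], I[1,3]^2, I[3,3], I[4,4]^2.
μ_θ-semistable layers: μ^(1)=29; μ^(2)=19; μ^(3)=-51

((0, 0, 0, 2); (0, 2, 3, 0); (3, 0, 0, 0))


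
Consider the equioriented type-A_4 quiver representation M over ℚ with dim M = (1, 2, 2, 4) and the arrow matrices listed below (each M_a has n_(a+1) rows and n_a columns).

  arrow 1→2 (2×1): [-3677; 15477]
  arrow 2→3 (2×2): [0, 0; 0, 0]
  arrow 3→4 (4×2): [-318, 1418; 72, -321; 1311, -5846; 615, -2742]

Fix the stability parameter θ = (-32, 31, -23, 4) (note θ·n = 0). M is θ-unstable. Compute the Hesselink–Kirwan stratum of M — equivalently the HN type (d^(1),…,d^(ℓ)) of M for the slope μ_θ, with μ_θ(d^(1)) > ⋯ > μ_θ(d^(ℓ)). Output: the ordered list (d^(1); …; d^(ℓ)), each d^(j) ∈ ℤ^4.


Interval decomposition of M: I[1,2], I[2,2], I[3,4]^2, I[4,4]^2.
HN type (ℓ=4): μ^(1)=31; μ^(2)=4; μ^(3)=-23; μ^(4)=-32

((0, 2, 0, 0); (0, 0, 0, 4); (0, 0, 2, 0); (1, 0, 0, 0))


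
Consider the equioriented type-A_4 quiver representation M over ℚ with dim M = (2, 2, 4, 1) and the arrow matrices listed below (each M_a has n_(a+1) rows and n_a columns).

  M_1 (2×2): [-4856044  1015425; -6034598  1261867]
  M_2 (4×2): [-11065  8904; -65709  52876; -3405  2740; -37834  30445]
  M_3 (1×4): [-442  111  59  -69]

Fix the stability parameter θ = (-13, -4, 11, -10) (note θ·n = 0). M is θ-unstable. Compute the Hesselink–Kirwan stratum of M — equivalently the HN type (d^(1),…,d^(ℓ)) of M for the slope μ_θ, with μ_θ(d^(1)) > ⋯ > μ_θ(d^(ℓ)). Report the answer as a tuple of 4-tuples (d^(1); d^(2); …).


Interval decomposition of M: I[1,3], I[1,4], I[3,3]^2.
HN type (ℓ=4): μ^(1)=11; μ^(2)=1/2; μ^(3)=-4; μ^(4)=-13

((0, 0, 3, 0); (0, 0, 1, 1); (0, 2, 0, 0); (2, 0, 0, 0))


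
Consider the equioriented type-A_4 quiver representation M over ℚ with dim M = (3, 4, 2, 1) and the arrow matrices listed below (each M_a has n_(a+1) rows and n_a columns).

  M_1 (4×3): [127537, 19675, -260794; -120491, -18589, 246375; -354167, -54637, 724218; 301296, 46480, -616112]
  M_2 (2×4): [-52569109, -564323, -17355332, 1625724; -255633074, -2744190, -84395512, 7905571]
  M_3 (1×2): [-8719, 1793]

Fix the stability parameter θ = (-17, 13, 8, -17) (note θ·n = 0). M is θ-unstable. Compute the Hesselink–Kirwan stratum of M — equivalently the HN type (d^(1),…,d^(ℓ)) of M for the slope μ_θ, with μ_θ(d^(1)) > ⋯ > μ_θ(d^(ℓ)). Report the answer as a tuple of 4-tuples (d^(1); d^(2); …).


Interval decomposition of M: I[1,1], I[1,2], I[1,4], I[2,2], I[2,3].
HN type (ℓ=4): μ^(1)=13; μ^(2)=21/2; μ^(3)=4/3; μ^(4)=-17

((0, 2, 0, 0); (0, 1, 1, 0); (0, 1, 1, 1); (3, 0, 0, 0))


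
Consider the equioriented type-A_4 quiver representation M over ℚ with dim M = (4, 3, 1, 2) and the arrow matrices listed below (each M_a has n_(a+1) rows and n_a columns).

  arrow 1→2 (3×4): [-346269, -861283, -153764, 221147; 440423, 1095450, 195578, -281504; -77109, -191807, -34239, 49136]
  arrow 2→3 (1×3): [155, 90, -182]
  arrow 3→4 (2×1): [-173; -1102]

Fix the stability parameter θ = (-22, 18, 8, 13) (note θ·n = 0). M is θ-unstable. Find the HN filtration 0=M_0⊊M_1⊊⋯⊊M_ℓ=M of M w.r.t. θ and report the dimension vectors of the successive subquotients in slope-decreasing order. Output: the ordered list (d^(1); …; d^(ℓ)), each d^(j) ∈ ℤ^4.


Via rank(M_{q-1}∘⋯∘M_p): M ≅ I[1,1], I[1,2]^2, I[1,4], I[4,4].
μ_θ-semistable layers: μ^(1)=18; μ^(2)=13; μ^(3)=-22

((0, 2, 0, 0); (0, 1, 1, 2); (4, 0, 0, 0))


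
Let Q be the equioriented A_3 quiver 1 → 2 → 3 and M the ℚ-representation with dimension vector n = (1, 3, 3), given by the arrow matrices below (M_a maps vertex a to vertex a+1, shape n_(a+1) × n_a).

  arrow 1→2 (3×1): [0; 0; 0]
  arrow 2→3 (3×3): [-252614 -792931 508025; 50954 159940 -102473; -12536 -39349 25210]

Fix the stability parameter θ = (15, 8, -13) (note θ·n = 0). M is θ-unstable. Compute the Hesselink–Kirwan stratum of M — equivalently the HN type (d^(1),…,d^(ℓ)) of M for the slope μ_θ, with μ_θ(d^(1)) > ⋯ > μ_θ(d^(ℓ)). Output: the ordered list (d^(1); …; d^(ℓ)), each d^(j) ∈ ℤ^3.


Via rank(M_{q-1}∘⋯∘M_p): M ≅ I[1,1], I[2,2], I[2,3]^2, I[3,3].
μ_θ-semistable layers: μ^(1)=15; μ^(2)=8; μ^(3)=-5/2; μ^(4)=-13

((1, 0, 0); (0, 1, 0); (0, 2, 2); (0, 0, 1))


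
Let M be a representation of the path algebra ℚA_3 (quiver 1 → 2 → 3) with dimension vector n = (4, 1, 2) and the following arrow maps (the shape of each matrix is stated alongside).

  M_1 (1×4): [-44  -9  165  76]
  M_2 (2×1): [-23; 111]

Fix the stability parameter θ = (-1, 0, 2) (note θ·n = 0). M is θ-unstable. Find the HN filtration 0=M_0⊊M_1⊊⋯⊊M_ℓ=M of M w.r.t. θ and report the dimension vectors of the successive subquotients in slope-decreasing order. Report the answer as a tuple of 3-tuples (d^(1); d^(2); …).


Interval decomposition of M: I[1,1]^3, I[1,3], I[3,3].
HN type (ℓ=3): μ^(1)=2; μ^(2)=0; μ^(3)=-1

((0, 0, 2); (0, 1, 0); (4, 0, 0))


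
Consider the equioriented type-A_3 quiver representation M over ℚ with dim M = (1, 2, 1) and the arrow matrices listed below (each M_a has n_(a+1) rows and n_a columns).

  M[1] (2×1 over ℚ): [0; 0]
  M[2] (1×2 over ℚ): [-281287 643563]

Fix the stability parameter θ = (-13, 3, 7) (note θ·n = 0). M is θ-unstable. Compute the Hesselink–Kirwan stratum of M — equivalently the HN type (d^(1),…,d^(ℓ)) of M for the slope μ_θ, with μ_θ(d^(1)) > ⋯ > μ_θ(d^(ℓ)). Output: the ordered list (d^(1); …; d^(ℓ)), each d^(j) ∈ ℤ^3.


Via rank(M_{q-1}∘⋯∘M_p): M ≅ I[1,1], I[2,2], I[2,3].
μ_θ-semistable layers: μ^(1)=7; μ^(2)=3; μ^(3)=-13

((0, 0, 1); (0, 2, 0); (1, 0, 0))


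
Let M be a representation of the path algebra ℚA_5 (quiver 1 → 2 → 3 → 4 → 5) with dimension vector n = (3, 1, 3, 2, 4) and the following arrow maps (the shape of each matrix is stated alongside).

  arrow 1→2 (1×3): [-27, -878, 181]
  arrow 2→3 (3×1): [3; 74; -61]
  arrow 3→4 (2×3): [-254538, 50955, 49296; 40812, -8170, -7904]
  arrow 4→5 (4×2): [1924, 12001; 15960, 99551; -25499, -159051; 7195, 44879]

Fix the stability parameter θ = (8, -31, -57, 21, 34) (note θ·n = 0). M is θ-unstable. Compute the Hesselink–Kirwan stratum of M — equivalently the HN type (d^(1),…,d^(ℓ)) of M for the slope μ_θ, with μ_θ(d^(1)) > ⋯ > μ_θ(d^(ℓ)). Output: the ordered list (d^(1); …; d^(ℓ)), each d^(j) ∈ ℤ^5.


Barcode: M ≅ I[1,1]^2, I[1,3], I[3,3], I[3,5], I[4,5], I[5,5]^2. HN layers by μ_θ (5 steps, strictly decreasing):
  μ^(1)=34; μ^(2)=21; μ^(3)=8; μ^(4)=-80/3; μ^(5)=-57

((0, 0, 0, 0, 4); (0, 0, 0, 2, 0); (2, 0, 0, 0, 0); (1, 1, 1, 0, 0); (0, 0, 2, 0, 0))


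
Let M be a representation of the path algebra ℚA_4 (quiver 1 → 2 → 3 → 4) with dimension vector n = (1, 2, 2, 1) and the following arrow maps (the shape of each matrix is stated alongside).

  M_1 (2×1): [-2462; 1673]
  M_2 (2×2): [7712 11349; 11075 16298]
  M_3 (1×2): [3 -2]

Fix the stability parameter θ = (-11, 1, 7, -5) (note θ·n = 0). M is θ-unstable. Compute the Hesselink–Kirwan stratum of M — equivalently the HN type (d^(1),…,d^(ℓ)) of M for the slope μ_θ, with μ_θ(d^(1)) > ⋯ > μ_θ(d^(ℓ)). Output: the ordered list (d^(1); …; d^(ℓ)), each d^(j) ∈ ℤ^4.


Interval decomposition of M: I[1,4], I[2,3].
HN type (ℓ=3): μ^(1)=7; μ^(2)=1; μ^(3)=-11

((0, 0, 1, 0); (0, 2, 1, 1); (1, 0, 0, 0))


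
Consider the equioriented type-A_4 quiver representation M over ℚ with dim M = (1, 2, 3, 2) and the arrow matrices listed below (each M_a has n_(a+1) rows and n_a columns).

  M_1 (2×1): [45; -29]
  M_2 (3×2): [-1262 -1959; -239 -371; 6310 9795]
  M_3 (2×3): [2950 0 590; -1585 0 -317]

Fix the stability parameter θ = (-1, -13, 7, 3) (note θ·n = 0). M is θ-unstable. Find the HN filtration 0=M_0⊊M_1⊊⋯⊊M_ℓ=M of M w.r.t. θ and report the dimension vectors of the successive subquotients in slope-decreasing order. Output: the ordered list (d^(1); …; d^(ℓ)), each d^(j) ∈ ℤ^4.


Barcode: M ≅ I[1,3], I[2,3], I[3,4], I[4,4]. HN layers by μ_θ (5 steps, strictly decreasing):
  μ^(1)=7; μ^(2)=5; μ^(3)=3; μ^(4)=-7; μ^(5)=-13

((0, 0, 2, 0); (0, 0, 1, 1); (0, 0, 0, 1); (1, 1, 0, 0); (0, 1, 0, 0))


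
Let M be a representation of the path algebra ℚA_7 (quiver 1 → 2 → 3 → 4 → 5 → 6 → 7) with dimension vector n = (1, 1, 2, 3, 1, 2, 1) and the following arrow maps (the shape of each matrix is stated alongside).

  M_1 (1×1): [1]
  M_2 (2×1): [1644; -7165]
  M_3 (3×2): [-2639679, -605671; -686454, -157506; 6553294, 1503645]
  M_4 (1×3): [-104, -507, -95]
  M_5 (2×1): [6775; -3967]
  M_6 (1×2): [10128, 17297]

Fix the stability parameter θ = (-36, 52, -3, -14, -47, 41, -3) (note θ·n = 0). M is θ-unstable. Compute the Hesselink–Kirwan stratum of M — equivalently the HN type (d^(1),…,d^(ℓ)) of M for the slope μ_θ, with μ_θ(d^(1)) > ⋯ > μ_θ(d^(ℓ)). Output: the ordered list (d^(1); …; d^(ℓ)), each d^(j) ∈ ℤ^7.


Barcode: M ≅ I[1,7], I[3,4], I[4,4], I[6,6]. HN layers by μ_θ (6 steps, strictly decreasing):
  μ^(1)=41; μ^(2)=19; μ^(3)=-3; μ^(4)=-17/2; μ^(5)=-14; μ^(6)=-36

((0, 0, 0, 0, 0, 1, 0); (0, 0, 0, 0, 0, 1, 1); (0, 1, 1, 1, 1, 0, 0); (0, 0, 1, 1, 0, 0, 0); (0, 0, 0, 1, 0, 0, 0); (1, 0, 0, 0, 0, 0, 0))


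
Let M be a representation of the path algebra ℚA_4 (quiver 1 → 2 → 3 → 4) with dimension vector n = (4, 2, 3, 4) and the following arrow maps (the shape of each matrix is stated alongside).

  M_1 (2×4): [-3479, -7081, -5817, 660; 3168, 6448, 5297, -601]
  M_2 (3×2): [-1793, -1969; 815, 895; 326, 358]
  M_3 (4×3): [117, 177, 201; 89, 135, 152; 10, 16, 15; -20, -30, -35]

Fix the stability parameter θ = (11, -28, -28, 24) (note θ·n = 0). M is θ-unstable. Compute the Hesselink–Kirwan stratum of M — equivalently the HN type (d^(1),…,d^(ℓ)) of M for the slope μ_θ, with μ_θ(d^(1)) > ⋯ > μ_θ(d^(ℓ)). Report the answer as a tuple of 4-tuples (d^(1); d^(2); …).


Barcode: M ≅ I[1,1]^2, I[1,2], I[1,3], I[3,4]^2, I[4,4]^2. HN layers by μ_θ (5 steps, strictly decreasing):
  μ^(1)=24; μ^(2)=11; μ^(3)=-17/2; μ^(4)=-15; μ^(5)=-28

((0, 0, 0, 4); (2, 0, 0, 0); (1, 1, 0, 0); (1, 1, 1, 0); (0, 0, 2, 0))


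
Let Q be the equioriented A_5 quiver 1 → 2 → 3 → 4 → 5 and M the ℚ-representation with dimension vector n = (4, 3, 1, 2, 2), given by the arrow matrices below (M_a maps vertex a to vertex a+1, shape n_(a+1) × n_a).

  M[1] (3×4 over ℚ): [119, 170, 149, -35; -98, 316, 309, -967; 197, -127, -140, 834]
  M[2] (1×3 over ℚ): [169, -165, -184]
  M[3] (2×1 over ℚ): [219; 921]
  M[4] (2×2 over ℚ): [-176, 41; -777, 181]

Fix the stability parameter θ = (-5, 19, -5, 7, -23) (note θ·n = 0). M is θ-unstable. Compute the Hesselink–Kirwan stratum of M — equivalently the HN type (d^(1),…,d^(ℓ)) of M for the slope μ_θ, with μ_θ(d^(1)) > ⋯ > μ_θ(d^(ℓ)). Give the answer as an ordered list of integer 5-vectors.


Via rank(M_{q-1}∘⋯∘M_p): M ≅ I[1,1], I[1,2]^2, I[1,5], I[4,5].
μ_θ-semistable layers: μ^(1)=19; μ^(2)=-1/2; μ^(3)=-5; μ^(4)=-8

((0, 2, 0, 0, 0); (0, 1, 1, 1, 1); (4, 0, 0, 0, 0); (0, 0, 0, 1, 1))


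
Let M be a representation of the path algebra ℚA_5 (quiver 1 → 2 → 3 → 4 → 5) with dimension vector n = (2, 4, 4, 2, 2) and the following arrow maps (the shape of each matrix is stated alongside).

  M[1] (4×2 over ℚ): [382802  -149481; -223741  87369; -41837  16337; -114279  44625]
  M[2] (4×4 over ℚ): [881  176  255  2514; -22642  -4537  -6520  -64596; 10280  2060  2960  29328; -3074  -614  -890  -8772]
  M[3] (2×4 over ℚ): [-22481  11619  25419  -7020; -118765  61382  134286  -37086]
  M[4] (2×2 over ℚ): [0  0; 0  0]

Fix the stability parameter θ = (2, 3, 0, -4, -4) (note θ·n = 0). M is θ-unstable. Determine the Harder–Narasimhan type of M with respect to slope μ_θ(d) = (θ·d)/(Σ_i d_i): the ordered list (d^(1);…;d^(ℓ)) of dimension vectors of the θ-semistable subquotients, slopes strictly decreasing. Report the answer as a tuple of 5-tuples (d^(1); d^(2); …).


Via rank(M_{q-1}∘⋯∘M_p): M ≅ I[1,4]^2, I[2,2]^2, I[3,3]^2, I[5,5]^2.
μ_θ-semistable layers: μ^(1)=3; μ^(2)=1/4; μ^(3)=0; μ^(4)=-4

((0, 2, 0, 0, 0); (2, 2, 2, 2, 0); (0, 0, 2, 0, 0); (0, 0, 0, 0, 2))


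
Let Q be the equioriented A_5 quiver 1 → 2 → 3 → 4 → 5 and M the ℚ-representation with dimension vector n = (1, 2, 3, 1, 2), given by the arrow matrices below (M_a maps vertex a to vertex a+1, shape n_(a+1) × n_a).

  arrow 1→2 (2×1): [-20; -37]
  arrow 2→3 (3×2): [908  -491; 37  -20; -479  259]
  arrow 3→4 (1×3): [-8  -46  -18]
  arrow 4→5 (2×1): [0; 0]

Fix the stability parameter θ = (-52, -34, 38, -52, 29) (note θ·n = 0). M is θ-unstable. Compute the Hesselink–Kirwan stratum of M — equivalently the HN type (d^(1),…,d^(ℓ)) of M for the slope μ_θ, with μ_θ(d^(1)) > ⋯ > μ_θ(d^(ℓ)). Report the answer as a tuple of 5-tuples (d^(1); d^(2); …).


Barcode: M ≅ I[1,4], I[2,3], I[3,3], I[5,5]^2. HN layers by μ_θ (5 steps, strictly decreasing):
  μ^(1)=38; μ^(2)=29; μ^(3)=-7; μ^(4)=-34; μ^(5)=-52

((0, 0, 2, 0, 0); (0, 0, 0, 0, 2); (0, 0, 1, 1, 0); (0, 2, 0, 0, 0); (1, 0, 0, 0, 0))


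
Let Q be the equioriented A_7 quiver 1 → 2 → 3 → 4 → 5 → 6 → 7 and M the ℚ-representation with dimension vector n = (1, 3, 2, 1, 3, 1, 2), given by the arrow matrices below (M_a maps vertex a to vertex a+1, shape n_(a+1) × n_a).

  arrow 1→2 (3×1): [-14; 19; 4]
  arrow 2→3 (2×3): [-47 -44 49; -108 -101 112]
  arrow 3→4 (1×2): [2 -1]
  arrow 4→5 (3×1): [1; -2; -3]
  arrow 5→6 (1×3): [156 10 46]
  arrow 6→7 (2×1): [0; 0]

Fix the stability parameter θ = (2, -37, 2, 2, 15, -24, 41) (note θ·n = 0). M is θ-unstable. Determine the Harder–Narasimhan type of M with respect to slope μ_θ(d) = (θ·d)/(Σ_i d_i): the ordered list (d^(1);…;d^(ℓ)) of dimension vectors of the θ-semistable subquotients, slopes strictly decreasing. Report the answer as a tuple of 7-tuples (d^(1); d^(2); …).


Via rank(M_{q-1}∘⋯∘M_p): M ≅ I[1,6], I[2,2], I[2,3], I[5,5]^2, I[7,7]^2.
μ_θ-semistable layers: μ^(1)=41; μ^(2)=15; μ^(3)=2; μ^(4)=-5/4; μ^(5)=-35/2; μ^(6)=-37

((0, 0, 0, 0, 0, 0, 2); (0, 0, 0, 0, 2, 0, 0); (0, 0, 1, 0, 0, 0, 0); (0, 0, 1, 1, 1, 1, 0); (1, 1, 0, 0, 0, 0, 0); (0, 2, 0, 0, 0, 0, 0))


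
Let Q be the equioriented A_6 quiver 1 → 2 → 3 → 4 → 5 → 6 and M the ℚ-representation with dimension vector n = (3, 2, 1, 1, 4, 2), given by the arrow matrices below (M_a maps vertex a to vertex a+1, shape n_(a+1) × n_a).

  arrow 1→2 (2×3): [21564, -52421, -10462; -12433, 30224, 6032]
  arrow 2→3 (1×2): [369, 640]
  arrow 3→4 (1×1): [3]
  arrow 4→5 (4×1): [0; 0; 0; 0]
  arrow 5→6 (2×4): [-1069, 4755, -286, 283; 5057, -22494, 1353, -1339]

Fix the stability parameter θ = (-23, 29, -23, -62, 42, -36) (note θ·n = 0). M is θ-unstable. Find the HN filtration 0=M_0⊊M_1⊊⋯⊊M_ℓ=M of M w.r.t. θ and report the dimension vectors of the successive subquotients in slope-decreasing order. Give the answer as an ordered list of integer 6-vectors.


Via rank(M_{q-1}∘⋯∘M_p): M ≅ I[1,1], I[1,2], I[1,4], I[5,5]^2, I[5,6]^2.
μ_θ-semistable layers: μ^(1)=42; μ^(2)=29; μ^(3)=3; μ^(4)=-56/3; μ^(5)=-23

((0, 0, 0, 0, 2, 0); (0, 1, 0, 0, 0, 0); (0, 0, 0, 0, 2, 2); (0, 1, 1, 1, 0, 0); (3, 0, 0, 0, 0, 0))


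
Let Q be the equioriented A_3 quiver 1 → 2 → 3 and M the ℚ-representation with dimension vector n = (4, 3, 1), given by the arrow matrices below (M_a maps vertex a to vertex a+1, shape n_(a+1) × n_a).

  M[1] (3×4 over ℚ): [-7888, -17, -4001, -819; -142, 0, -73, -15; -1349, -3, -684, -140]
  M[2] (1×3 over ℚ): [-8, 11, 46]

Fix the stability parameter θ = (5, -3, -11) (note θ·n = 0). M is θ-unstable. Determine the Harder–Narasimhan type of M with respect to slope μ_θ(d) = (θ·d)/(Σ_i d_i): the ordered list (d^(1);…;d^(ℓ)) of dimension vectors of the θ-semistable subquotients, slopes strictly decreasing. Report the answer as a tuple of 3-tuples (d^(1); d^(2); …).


Interval decomposition of M: I[1,1], I[1,2]^2, I[1,3].
HN type (ℓ=3): μ^(1)=5; μ^(2)=1; μ^(3)=-3

((1, 0, 0); (2, 2, 0); (1, 1, 1))


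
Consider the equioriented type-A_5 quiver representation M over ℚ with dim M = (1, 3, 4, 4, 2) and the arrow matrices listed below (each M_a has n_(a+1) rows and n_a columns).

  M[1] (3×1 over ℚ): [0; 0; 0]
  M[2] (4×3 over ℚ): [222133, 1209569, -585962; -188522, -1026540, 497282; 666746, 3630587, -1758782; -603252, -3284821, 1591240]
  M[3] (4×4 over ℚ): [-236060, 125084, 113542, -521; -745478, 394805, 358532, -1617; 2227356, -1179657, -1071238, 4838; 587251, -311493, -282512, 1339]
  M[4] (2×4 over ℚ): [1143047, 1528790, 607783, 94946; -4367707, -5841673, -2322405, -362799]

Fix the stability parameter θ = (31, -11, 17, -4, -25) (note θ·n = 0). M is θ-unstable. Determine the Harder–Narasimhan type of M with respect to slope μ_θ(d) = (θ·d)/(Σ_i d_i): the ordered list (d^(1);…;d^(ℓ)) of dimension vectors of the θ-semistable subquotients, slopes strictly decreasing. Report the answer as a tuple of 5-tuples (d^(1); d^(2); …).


Interval decomposition of M: I[1,1], I[2,4], I[2,5]^2, I[3,4].
HN type (ℓ=4): μ^(1)=31; μ^(2)=13/2; μ^(3)=-4; μ^(4)=-11

((1, 0, 0, 0, 0); (0, 0, 2, 2, 0); (0, 0, 2, 2, 2); (0, 3, 0, 0, 0))


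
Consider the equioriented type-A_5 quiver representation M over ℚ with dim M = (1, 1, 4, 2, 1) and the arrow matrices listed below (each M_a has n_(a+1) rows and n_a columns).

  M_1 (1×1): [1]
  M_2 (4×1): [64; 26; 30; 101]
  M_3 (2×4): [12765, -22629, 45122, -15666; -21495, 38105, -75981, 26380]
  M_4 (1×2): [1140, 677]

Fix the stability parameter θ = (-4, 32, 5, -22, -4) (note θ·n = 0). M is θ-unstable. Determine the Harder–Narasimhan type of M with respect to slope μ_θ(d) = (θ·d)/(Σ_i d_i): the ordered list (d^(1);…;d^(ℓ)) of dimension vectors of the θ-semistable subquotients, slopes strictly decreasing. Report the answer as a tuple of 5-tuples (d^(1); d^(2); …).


Interval decomposition of M: I[1,3], I[3,3], I[3,4], I[3,5].
HN type (ℓ=4): μ^(1)=37/2; μ^(2)=5; μ^(3)=-4; μ^(4)=-17/2

((0, 1, 1, 0, 0); (0, 0, 1, 0, 0); (1, 0, 0, 0, 1); (0, 0, 2, 2, 0))


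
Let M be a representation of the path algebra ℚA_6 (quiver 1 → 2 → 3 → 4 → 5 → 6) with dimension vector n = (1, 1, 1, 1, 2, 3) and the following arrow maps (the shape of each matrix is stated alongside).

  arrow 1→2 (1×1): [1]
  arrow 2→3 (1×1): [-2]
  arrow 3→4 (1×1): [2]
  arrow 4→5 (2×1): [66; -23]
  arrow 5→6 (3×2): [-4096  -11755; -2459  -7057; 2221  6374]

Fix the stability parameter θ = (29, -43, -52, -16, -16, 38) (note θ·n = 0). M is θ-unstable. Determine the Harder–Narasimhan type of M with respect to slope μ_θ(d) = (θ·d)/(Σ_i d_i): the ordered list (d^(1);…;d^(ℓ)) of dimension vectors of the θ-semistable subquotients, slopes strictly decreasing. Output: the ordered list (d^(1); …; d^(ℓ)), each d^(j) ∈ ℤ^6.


Barcode: M ≅ I[1,6], I[5,6], I[6,6]. HN layers by μ_θ (3 steps, strictly decreasing):
  μ^(1)=38; μ^(2)=-16; μ^(3)=-22

((0, 0, 0, 0, 0, 3); (0, 0, 0, 1, 2, 0); (1, 1, 1, 0, 0, 0))


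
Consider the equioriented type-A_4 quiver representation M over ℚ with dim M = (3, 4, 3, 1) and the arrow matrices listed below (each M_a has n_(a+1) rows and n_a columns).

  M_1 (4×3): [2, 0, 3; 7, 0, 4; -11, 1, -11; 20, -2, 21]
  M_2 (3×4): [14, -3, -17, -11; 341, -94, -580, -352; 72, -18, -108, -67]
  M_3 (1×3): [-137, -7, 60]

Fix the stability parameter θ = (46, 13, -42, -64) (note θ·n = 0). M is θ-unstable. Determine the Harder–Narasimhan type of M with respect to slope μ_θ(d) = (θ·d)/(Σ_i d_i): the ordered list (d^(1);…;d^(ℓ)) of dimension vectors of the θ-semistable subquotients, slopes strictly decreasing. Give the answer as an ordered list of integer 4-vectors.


Via rank(M_{q-1}∘⋯∘M_p): M ≅ I[1,3]^2, I[1,4], I[2,2].
μ_θ-semistable layers: μ^(1)=13; μ^(2)=17/3; μ^(3)=-47/4

((0, 1, 0, 0); (2, 2, 2, 0); (1, 1, 1, 1))


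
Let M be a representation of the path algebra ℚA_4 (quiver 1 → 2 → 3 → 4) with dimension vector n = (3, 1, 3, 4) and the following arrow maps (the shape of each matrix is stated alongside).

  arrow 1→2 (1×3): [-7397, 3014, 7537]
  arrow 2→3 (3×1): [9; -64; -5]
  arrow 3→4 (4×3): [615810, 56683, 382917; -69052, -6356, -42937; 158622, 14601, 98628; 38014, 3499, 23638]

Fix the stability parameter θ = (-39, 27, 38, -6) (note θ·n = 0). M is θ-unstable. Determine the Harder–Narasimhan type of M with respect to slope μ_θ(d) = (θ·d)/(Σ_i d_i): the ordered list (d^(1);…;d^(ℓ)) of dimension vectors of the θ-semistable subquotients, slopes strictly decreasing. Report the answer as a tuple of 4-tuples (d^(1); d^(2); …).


Interval decomposition of M: I[1,1]^2, I[1,4], I[3,4]^2, I[4,4].
HN type (ℓ=4): μ^(1)=59/3; μ^(2)=16; μ^(3)=-6; μ^(4)=-39

((0, 1, 1, 1); (0, 0, 2, 2); (0, 0, 0, 1); (3, 0, 0, 0))


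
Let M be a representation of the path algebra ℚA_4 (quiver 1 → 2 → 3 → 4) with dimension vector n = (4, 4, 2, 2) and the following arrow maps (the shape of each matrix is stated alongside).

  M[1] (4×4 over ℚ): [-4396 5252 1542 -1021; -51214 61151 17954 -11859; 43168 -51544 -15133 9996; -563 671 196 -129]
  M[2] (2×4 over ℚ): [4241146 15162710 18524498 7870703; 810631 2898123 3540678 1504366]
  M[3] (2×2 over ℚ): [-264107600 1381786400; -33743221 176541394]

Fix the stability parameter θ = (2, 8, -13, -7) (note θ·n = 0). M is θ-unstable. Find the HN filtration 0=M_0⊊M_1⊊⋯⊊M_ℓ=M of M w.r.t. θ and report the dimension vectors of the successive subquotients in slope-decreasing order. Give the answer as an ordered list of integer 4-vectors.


Interval decomposition of M: I[1,2]^2, I[1,3], I[1,4], I[4,4].
HN type (ℓ=5): μ^(1)=8; μ^(2)=2; μ^(3)=-1; μ^(4)=-5/2; μ^(5)=-7

((0, 2, 0, 0); (2, 0, 0, 0); (1, 1, 1, 0); (1, 1, 1, 1); (0, 0, 0, 1))


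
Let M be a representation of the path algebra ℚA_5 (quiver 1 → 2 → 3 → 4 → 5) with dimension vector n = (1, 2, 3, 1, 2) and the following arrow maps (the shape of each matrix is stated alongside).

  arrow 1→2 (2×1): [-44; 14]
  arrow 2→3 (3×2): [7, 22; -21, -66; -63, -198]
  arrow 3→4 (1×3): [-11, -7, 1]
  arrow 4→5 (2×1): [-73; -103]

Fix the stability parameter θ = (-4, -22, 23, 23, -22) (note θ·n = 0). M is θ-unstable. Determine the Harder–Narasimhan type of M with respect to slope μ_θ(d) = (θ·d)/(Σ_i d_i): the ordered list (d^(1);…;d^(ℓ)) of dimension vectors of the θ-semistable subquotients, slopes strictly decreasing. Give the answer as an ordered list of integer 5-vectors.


Via rank(M_{q-1}∘⋯∘M_p): M ≅ I[1,2], I[2,5], I[3,3]^2, I[5,5].
μ_θ-semistable layers: μ^(1)=23; μ^(2)=8; μ^(3)=-13; μ^(4)=-22

((0, 0, 2, 0, 0); (0, 0, 1, 1, 1); (1, 1, 0, 0, 0); (0, 1, 0, 0, 1))


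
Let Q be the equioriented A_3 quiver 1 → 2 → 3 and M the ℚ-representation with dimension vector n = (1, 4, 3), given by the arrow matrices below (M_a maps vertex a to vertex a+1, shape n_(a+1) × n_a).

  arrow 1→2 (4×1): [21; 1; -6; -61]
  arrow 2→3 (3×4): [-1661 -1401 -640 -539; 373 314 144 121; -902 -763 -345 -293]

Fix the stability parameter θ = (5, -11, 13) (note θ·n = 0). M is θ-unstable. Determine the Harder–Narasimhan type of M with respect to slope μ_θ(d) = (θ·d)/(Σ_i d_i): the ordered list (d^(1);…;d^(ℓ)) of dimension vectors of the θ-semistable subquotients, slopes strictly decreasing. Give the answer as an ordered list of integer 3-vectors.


Via rank(M_{q-1}∘⋯∘M_p): M ≅ I[1,3], I[2,2], I[2,3]^2.
μ_θ-semistable layers: μ^(1)=13; μ^(2)=-3; μ^(3)=-11

((0, 0, 3); (1, 1, 0); (0, 3, 0))


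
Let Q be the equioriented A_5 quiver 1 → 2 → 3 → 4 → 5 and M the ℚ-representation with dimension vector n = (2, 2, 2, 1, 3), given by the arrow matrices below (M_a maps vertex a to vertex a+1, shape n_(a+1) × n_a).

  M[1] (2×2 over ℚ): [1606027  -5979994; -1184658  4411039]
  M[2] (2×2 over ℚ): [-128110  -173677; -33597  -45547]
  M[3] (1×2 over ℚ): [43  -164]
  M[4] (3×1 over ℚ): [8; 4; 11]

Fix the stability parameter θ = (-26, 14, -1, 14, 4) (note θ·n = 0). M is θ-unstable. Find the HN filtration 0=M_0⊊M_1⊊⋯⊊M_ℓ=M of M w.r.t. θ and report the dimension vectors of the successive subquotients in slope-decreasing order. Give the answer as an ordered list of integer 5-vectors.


Via rank(M_{q-1}∘⋯∘M_p): M ≅ I[1,3], I[1,5], I[5,5]^2.
μ_θ-semistable layers: μ^(1)=9; μ^(2)=13/2; μ^(3)=4; μ^(4)=-26

((0, 0, 0, 1, 1); (0, 2, 2, 0, 0); (0, 0, 0, 0, 2); (2, 0, 0, 0, 0))


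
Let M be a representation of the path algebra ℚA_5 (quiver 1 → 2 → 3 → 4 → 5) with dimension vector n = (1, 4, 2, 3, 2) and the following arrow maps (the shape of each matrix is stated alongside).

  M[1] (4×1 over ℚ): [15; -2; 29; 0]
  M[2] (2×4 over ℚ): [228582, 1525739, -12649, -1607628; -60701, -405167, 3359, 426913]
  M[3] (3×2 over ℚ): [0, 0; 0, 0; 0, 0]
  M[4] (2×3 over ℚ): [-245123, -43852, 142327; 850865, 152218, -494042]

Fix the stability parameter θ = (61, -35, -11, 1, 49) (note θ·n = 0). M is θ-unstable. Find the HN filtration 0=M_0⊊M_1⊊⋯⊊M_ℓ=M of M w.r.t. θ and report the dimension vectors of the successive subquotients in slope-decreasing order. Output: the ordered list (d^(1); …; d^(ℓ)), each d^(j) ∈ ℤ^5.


Via rank(M_{q-1}∘⋯∘M_p): M ≅ I[1,3], I[2,2]^2, I[2,3], I[4,4], I[4,5]^2.
μ_θ-semistable layers: μ^(1)=49; μ^(2)=5; μ^(3)=1; μ^(4)=-11; μ^(5)=-35

((0, 0, 0, 0, 2); (1, 1, 1, 0, 0); (0, 0, 0, 3, 0); (0, 0, 1, 0, 0); (0, 3, 0, 0, 0))


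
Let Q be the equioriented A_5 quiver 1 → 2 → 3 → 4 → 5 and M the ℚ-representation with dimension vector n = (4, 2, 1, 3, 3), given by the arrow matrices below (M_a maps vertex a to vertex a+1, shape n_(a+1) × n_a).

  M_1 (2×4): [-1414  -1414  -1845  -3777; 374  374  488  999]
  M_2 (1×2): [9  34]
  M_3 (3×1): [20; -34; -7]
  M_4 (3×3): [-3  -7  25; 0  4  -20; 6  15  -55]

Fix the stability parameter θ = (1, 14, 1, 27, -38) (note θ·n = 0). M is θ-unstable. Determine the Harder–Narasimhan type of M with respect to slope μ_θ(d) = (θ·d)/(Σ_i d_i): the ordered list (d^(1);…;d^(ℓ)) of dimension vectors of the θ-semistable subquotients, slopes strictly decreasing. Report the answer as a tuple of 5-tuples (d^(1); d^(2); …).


Barcode: M ≅ I[1,1]^2, I[1,2], I[1,5], I[4,4], I[4,5], I[5,5]. HN layers by μ_θ (5 steps, strictly decreasing):
  μ^(1)=27; μ^(2)=14; μ^(3)=1; μ^(4)=-11/2; μ^(5)=-38

((0, 0, 0, 1, 0); (0, 1, 0, 0, 0); (4, 1, 1, 1, 1); (0, 0, 0, 1, 1); (0, 0, 0, 0, 1))
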